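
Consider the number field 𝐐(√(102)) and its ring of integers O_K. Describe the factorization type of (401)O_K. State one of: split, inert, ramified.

split

Since 102 ≢ 1 mod 4, the ring of integers is ℤ[√102] with discriminant 4·102 = 408.
Since gcd(401, 408) = 1 the prime 401 does not ramify.
(102/401) = 102^200 mod 401 = 1, giving Legendre symbol 1.
d is a quadratic residue mod p, hence 401 splits in O_K.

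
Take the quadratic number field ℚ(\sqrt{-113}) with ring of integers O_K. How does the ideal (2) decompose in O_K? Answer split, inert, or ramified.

-113 mod 4 = 3, hence disc K = 4·(-113) = -452 and O_K = ℤ[√-113].
Ramification test: 2 | -452. The prime 2 ramifies in K.

2 is ramified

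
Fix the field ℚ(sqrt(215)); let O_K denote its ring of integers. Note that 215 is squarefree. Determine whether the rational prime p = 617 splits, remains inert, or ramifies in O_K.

215 mod 4 = 3, hence disc K = 4·215 = 860 and O_K = ℤ[√215].
Since gcd(617, 860) = 1 the prime 617 does not ramify.
Legendre symbol by Euler's criterion: (215/617) ≡ 215^308 ≡ 616 (mod 617), i.e. (215/617) = -1.
(215/617) = -1, so 617 is inert.

617 remains inert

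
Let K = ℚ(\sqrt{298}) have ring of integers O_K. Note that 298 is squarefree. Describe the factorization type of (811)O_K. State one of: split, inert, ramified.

split — (811) = 𝔭₁𝔭₂ with 𝔭₁ ≠ 𝔭₂

298 mod 4 = 2, hence disc K = 4·298 = 1192 and O_K = ℤ[√298].
811 ∤ 1192, so 811 is unramified.
(298/811) = 298^405 mod 811 = 1, giving Legendre symbol 1.
d is a quadratic residue mod p, hence 811 splits in O_K.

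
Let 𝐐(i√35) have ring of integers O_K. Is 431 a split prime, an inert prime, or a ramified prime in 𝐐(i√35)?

split — (431) = 𝔭₁𝔭₂ with 𝔭₁ ≠ 𝔭₂

-35 mod 4 = 1, hence disc K = -35 and O_K = ℤ[(1+√-35)/2].
431 ∤ -35, so 431 is unramified.
Euler's criterion: (-35)^215 mod 431 = 1. Thus (-35|431) = 1.
Legendre symbol 1 ⇒ 431 is split.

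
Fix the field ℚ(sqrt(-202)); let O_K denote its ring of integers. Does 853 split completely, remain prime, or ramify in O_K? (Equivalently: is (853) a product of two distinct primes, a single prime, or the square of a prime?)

-202 mod 4 = 2, hence disc K = 4·(-202) = -808 and O_K = ℤ[√-202].
disc(K) = -808 is not divisible by 853; 853 is unramified.
Compute (-202/853) via Euler: 651^((853-1)/2) mod 853 = 852, so (-202/853) = -1.
(-202/853) = -1, so 853 is inert.

inert — (853) stays prime in O_K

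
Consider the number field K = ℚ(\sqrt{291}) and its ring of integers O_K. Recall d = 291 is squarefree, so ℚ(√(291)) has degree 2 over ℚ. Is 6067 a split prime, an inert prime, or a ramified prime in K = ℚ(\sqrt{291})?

291 mod 4 = 3, hence disc K = 4·291 = 1164 and O_K = ℤ[√291].
disc(K) = 1164 is not divisible by 6067; 6067 is unramified.
(291/6067) = 291^3033 mod 6067 = 6066, giving Legendre symbol -1.
Legendre symbol -1 ⇒ 6067 is inert.

p is inert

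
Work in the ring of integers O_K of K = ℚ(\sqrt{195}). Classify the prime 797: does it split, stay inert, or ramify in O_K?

797 splits in O_K

195 mod 4 = 3, hence disc K = 4·195 = 780 and O_K = ℤ[√195].
disc(K) = 780 is not divisible by 797; 797 is unramified.
Legendre symbol by Euler's criterion: (195/797) ≡ 195^398 ≡ 1 (mod 797), i.e. (195/797) = 1.
d is a quadratic residue mod p, hence 797 splits in O_K.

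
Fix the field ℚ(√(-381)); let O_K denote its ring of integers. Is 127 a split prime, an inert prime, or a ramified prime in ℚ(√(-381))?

ramifies in O_K

-381 mod 4 = 3, hence disc K = 4·(-381) = -1524 and O_K = ℤ[√-381].
disc(K) = -1524 = 127·(-12), so p = 127 is ramified.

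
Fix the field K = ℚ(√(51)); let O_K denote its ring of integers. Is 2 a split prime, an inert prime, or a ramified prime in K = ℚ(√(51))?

p ramifies

Since 51 ≢ 1 mod 4, the ring of integers is ℤ[√51] with discriminant 4·51 = 204.
2 divides disc(K) = 204, so 2 ramifies.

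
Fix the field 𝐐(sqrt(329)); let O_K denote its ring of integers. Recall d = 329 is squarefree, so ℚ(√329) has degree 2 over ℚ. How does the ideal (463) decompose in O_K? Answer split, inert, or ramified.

329 mod 4 = 1, hence disc K = 329 and O_K = ℤ[(1+√329)/2].
Since gcd(463, 329) = 1 the prime 463 does not ramify.
Legendre symbol by Euler's criterion: (329/463) ≡ 329^231 ≡ 462 (mod 463), i.e. (329/463) = -1.
Legendre symbol -1 ⇒ 463 is inert.

463 remains inert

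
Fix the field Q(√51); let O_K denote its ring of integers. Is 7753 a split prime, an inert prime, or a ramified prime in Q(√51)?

p splits

Since 51 ≢ 1 mod 4, the ring of integers is ℤ[√51] with discriminant 4·51 = 204.
7753 ∤ 204, so 7753 is unramified.
Euler's criterion: 51^3876 mod 7753 = 1. Thus (51|7753) = 1.
(51/7753) = 1, so 7753 splits.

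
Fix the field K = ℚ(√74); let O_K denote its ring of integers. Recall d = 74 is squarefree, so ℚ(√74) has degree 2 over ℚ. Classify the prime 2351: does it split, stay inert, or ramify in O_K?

d = 74 ≡ 2 (mod 4), so O_K = ℤ[√74] and disc(K) = 4d = 296.
Since gcd(2351, 296) = 1 the prime 2351 does not ramify.
Compute (74/2351) via Euler: 74^((2351-1)/2) mod 2351 = 2350, so (74/2351) = -1.
Legendre symbol -1 ⇒ 2351 is inert.

p is inert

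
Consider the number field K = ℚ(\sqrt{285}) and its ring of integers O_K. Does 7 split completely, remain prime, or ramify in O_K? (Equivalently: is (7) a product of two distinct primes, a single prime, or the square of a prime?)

285 mod 4 = 1, hence disc K = 285 and O_K = ℤ[(1+√285)/2].
7 ∤ 285, so 7 is unramified.
Euler's criterion: 285^3 mod 7 = 6. Thus (285|7) = -1.
(285/7) = -1, so 7 is inert.

7 remains inert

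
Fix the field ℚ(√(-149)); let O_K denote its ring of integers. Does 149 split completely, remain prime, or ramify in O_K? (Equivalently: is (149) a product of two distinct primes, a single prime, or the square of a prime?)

-149 mod 4 = 3, hence disc K = 4·(-149) = -596 and O_K = ℤ[√-149].
149 divides disc(K) = -596, so 149 ramifies.

ramifies in O_K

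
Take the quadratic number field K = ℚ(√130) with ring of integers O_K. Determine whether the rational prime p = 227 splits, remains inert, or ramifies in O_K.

d = 130 ≡ 2 (mod 4), so O_K = ℤ[√130] and disc(K) = 4d = 520.
227 ∤ 520, so 227 is unramified.
Euler's criterion: 130^113 mod 227 = 226. Thus (130|227) = -1.
d is a non-residue mod p, hence 227 remains inert in O_K.

inert — (227) stays prime in O_K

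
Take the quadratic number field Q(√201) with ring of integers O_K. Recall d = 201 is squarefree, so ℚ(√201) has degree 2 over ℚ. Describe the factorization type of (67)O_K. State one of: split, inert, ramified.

ramified

Since 201 ≡ 1 mod 4, the ring of integers is ℤ[(1+√201)/2] with discriminant 201.
67 divides disc(K) = 201, so 67 ramifies.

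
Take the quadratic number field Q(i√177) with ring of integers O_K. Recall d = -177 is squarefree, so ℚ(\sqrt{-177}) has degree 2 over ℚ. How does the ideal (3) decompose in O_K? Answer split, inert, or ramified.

ramified

-177 mod 4 = 3, hence disc K = 4·(-177) = -708 and O_K = ℤ[√-177].
3 divides disc(K) = -708, so 3 ramifies.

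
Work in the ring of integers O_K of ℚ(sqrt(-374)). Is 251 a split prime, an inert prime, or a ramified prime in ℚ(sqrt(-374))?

d = -374 ≡ 2 (mod 4), so O_K = ℤ[√-374] and disc(K) = 4d = -1496.
251 ∤ -1496, so 251 is unramified.
Euler's criterion: (-374)^125 mod 251 = 250. Thus (-374|251) = -1.
d is a non-residue mod p, hence 251 remains inert in O_K.

p is inert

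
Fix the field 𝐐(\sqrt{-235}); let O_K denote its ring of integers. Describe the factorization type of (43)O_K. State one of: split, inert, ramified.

p splits

d = -235 ≡ 1 (mod 4), so O_K = ℤ[(1+√-235)/2] and disc(K) = d = -235.
Since gcd(43, -235) = 1 the prime 43 does not ramify.
(-235/43) = 23^21 mod 43 = 1, giving Legendre symbol 1.
(-235/43) = 1, so 43 splits.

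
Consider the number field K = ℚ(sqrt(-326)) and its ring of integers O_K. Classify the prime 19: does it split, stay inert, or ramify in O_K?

d = -326 ≡ 2 (mod 4), so O_K = ℤ[√-326] and disc(K) = 4d = -1304.
Since gcd(19, -1304) = 1 the prime 19 does not ramify.
Legendre symbol by Euler's criterion: (-326/19) ≡ (-326)^9 ≡ 1 (mod 19), i.e. (-326/19) = 1.
Legendre symbol 1 ⇒ 19 is split.

split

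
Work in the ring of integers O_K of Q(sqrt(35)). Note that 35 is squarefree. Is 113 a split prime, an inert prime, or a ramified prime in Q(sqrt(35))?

35 mod 4 = 3, hence disc K = 4·35 = 140 and O_K = ℤ[√35].
disc(K) = 140 is not divisible by 113; 113 is unramified.
Compute (35/113) via Euler: 35^((113-1)/2) mod 113 = 112, so (35/113) = -1.
(35/113) = -1, so 113 is inert.

inert — (113) stays prime in O_K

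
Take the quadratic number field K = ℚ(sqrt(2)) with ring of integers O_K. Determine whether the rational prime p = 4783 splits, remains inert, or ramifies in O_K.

2 mod 4 = 2, hence disc K = 4·2 = 8 and O_K = ℤ[√2].
disc(K) = 8 is not divisible by 4783; 4783 is unramified.
Legendre symbol by Euler's criterion: (2/4783) ≡ 2^2391 ≡ 1 (mod 4783), i.e. (2/4783) = 1.
d is a quadratic residue mod p, hence 4783 splits in O_K.

p splits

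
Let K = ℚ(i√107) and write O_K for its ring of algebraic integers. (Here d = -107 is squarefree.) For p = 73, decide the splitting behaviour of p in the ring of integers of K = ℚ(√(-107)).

inert

Since -107 ≡ 1 mod 4, the ring of integers is ℤ[(1+√-107)/2] with discriminant -107.
73 ∤ -107, so 73 is unramified.
Compute (-107/73) via Euler: 39^((73-1)/2) mod 73 = 72, so (-107/73) = -1.
d is a non-residue mod p, hence 73 remains inert in O_K.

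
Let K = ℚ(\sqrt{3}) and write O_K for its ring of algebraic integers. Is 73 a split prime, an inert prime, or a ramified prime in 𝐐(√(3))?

Since 3 ≢ 1 mod 4, the ring of integers is ℤ[√3] with discriminant 4·3 = 12.
disc(K) = 12 is not divisible by 73; 73 is unramified.
Euler's criterion: 3^36 mod 73 = 1. Thus (3|73) = 1.
d is a quadratic residue mod p, hence 73 splits in O_K.

73 splits in O_K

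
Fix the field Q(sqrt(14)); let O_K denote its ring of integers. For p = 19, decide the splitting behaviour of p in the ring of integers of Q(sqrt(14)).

remains prime (inert)

Since 14 ≢ 1 mod 4, the ring of integers is ℤ[√14] with discriminant 4·14 = 56.
Since gcd(19, 56) = 1 the prime 19 does not ramify.
(14/19) = 14^9 mod 19 = 18, giving Legendre symbol -1.
(14/19) = -1, so 19 is inert.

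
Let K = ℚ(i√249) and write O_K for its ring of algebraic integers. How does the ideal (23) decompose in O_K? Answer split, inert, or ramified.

splits completely

-249 mod 4 = 3, hence disc K = 4·(-249) = -996 and O_K = ℤ[√-249].
disc(K) = -996 is not divisible by 23; 23 is unramified.
Legendre symbol by Euler's criterion: (-249/23) ≡ (-249)^11 ≡ 1 (mod 23), i.e. (-249/23) = 1.
Legendre symbol 1 ⇒ 23 is split.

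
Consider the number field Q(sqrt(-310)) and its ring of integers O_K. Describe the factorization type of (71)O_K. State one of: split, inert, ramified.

Since -310 ≢ 1 mod 4, the ring of integers is ℤ[√-310] with discriminant 4·(-310) = -1240.
Since gcd(71, -1240) = 1 the prime 71 does not ramify.
Compute (-310/71) via Euler: 45^((71-1)/2) mod 71 = 1, so (-310/71) = 1.
d is a quadratic residue mod p, hence 71 splits in O_K.

splits completely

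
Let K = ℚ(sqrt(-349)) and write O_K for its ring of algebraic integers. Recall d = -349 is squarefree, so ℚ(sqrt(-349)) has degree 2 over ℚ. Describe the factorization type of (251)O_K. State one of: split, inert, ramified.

p splits

-349 mod 4 = 3, hence disc K = 4·(-349) = -1396 and O_K = ℤ[√-349].
disc(K) = -1396 is not divisible by 251; 251 is unramified.
Legendre symbol by Euler's criterion: (-349/251) ≡ (-349)^125 ≡ 1 (mod 251), i.e. (-349/251) = 1.
(-349/251) = 1, so 251 splits.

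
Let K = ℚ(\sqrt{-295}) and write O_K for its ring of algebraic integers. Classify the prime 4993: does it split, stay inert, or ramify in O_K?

splits completely

-295 mod 4 = 1, hence disc K = -295 and O_K = ℤ[(1+√-295)/2].
4993 ∤ -295, so 4993 is unramified.
Compute (-295/4993) via Euler: 4698^((4993-1)/2) mod 4993 = 1, so (-295/4993) = 1.
(-295/4993) = 1, so 4993 splits.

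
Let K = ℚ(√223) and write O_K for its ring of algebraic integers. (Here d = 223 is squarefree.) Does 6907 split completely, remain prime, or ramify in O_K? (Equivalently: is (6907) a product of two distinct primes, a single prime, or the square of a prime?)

223 mod 4 = 3, hence disc K = 4·223 = 892 and O_K = ℤ[√223].
disc(K) = 892 is not divisible by 6907; 6907 is unramified.
Legendre symbol by Euler's criterion: (223/6907) ≡ 223^3453 ≡ 6906 (mod 6907), i.e. (223/6907) = -1.
Legendre symbol -1 ⇒ 6907 is inert.

inert — (6907) stays prime in O_K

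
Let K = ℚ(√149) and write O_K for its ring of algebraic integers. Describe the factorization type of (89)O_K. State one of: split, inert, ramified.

Since 149 ≡ 1 mod 4, the ring of integers is ℤ[(1+√149)/2] with discriminant 149.
disc(K) = 149 is not divisible by 89; 89 is unramified.
Compute (149/89) via Euler: 60^((89-1)/2) mod 89 = 88, so (149/89) = -1.
Legendre symbol -1 ⇒ 89 is inert.

89 remains inert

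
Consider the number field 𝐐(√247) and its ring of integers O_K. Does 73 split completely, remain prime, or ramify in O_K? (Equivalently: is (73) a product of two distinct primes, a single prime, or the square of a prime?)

inert

d = 247 ≡ 3 (mod 4), so O_K = ℤ[√247] and disc(K) = 4d = 988.
disc(K) = 988 is not divisible by 73; 73 is unramified.
Compute (247/73) via Euler: 28^((73-1)/2) mod 73 = 72, so (247/73) = -1.
d is a non-residue mod p, hence 73 remains inert in O_K.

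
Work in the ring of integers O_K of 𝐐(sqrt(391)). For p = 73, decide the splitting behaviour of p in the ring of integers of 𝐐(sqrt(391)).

remains prime (inert)

391 mod 4 = 3, hence disc K = 4·391 = 1564 and O_K = ℤ[√391].
73 ∤ 1564, so 73 is unramified.
Compute (391/73) via Euler: 26^((73-1)/2) mod 73 = 72, so (391/73) = -1.
(391/73) = -1, so 73 is inert.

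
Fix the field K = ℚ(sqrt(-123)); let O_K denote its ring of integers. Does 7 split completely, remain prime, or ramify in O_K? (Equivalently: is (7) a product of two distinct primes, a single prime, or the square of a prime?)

inert — (7) stays prime in O_K

d = -123 ≡ 1 (mod 4), so O_K = ℤ[(1+√-123)/2] and disc(K) = d = -123.
7 ∤ -123, so 7 is unramified.
Compute (-123/7) via Euler: 3^((7-1)/2) mod 7 = 6, so (-123/7) = -1.
d is a non-residue mod p, hence 7 remains inert in O_K.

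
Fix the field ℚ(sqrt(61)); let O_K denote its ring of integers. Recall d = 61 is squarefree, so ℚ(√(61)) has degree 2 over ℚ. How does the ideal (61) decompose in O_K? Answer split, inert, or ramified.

ramified — (61) = 𝔭²

61 mod 4 = 1, hence disc K = 61 and O_K = ℤ[(1+√61)/2].
Ramification test: 61 | 61. The prime 61 ramifies in K.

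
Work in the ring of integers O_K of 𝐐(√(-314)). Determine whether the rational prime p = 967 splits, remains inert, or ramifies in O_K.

Since -314 ≢ 1 mod 4, the ring of integers is ℤ[√-314] with discriminant 4·(-314) = -1256.
disc(K) = -1256 is not divisible by 967; 967 is unramified.
Legendre symbol by Euler's criterion: (-314/967) ≡ (-314)^483 ≡ 966 (mod 967), i.e. (-314/967) = -1.
(-314/967) = -1, so 967 is inert.

remains prime (inert)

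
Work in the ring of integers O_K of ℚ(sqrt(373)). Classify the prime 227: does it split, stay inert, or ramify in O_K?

Since 373 ≡ 1 mod 4, the ring of integers is ℤ[(1+√373)/2] with discriminant 373.
227 ∤ 373, so 227 is unramified.
(373/227) = 146^113 mod 227 = 226, giving Legendre symbol -1.
(373/227) = -1, so 227 is inert.

p is inert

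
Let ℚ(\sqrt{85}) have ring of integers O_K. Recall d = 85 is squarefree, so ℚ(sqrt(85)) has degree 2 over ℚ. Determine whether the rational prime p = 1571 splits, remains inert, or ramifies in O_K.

d = 85 ≡ 1 (mod 4), so O_K = ℤ[(1+√85)/2] and disc(K) = d = 85.
1571 ∤ 85, so 1571 is unramified.
(85/1571) = 85^785 mod 1571 = 1570, giving Legendre symbol -1.
d is a non-residue mod p, hence 1571 remains inert in O_K.

inert — (1571) stays prime in O_K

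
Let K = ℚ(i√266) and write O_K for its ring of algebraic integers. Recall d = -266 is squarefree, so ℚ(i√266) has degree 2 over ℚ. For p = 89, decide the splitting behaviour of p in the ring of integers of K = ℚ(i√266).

Since -266 ≢ 1 mod 4, the ring of integers is ℤ[√-266] with discriminant 4·(-266) = -1064.
Since gcd(89, -1064) = 1 the prime 89 does not ramify.
Legendre symbol by Euler's criterion: (-266/89) ≡ (-266)^44 ≡ 1 (mod 89), i.e. (-266/89) = 1.
(-266/89) = 1, so 89 splits.

p splits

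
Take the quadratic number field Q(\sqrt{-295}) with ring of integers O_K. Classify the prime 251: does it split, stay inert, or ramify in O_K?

-295 mod 4 = 1, hence disc K = -295 and O_K = ℤ[(1+√-295)/2].
251 ∤ -295, so 251 is unramified.
Legendre symbol by Euler's criterion: (-295/251) ≡ (-295)^125 ≡ 1 (mod 251), i.e. (-295/251) = 1.
d is a quadratic residue mod p, hence 251 splits in O_K.

split — (251) = 𝔭₁𝔭₂ with 𝔭₁ ≠ 𝔭₂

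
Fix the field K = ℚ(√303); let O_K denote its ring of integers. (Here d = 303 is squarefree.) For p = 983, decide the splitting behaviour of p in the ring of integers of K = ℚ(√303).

303 mod 4 = 3, hence disc K = 4·303 = 1212 and O_K = ℤ[√303].
Since gcd(983, 1212) = 1 the prime 983 does not ramify.
(303/983) = 303^491 mod 983 = 982, giving Legendre symbol -1.
Legendre symbol -1 ⇒ 983 is inert.

remains prime (inert)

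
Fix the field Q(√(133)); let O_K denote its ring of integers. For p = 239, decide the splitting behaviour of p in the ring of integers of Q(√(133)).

p splits

Since 133 ≡ 1 mod 4, the ring of integers is ℤ[(1+√133)/2] with discriminant 133.
Since gcd(239, 133) = 1 the prime 239 does not ramify.
Legendre symbol by Euler's criterion: (133/239) ≡ 133^119 ≡ 1 (mod 239), i.e. (133/239) = 1.
(133/239) = 1, so 239 splits.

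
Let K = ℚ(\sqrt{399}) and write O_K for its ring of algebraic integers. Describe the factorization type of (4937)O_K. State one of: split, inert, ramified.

inert

Since 399 ≢ 1 mod 4, the ring of integers is ℤ[√399] with discriminant 4·399 = 1596.
Since gcd(4937, 1596) = 1 the prime 4937 does not ramify.
Euler's criterion: 399^2468 mod 4937 = 4936. Thus (399|4937) = -1.
Legendre symbol -1 ⇒ 4937 is inert.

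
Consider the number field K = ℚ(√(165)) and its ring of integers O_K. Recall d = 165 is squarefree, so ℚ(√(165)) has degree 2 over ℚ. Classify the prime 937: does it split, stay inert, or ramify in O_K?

Since 165 ≡ 1 mod 4, the ring of integers is ℤ[(1+√165)/2] with discriminant 165.
937 ∤ 165, so 937 is unramified.
(165/937) = 165^468 mod 937 = 1, giving Legendre symbol 1.
Legendre symbol 1 ⇒ 937 is split.

split — (937) = 𝔭₁𝔭₂ with 𝔭₁ ≠ 𝔭₂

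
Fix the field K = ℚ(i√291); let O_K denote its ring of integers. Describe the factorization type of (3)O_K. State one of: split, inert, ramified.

p ramifies

d = -291 ≡ 1 (mod 4), so O_K = ℤ[(1+√-291)/2] and disc(K) = d = -291.
3 divides disc(K) = -291, so 3 ramifies.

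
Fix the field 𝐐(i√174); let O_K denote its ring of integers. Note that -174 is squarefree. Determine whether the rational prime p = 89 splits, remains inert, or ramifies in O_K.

splits completely

Since -174 ≢ 1 mod 4, the ring of integers is ℤ[√-174] with discriminant 4·(-174) = -696.
disc(K) = -696 is not divisible by 89; 89 is unramified.
Legendre symbol by Euler's criterion: (-174/89) ≡ (-174)^44 ≡ 1 (mod 89), i.e. (-174/89) = 1.
d is a quadratic residue mod p, hence 89 splits in O_K.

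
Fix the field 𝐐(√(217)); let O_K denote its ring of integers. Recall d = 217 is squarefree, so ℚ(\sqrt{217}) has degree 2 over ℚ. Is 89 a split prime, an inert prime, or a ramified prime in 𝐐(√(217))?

split

d = 217 ≡ 1 (mod 4), so O_K = ℤ[(1+√217)/2] and disc(K) = d = 217.
disc(K) = 217 is not divisible by 89; 89 is unramified.
Compute (217/89) via Euler: 39^((89-1)/2) mod 89 = 1, so (217/89) = 1.
d is a quadratic residue mod p, hence 89 splits in O_K.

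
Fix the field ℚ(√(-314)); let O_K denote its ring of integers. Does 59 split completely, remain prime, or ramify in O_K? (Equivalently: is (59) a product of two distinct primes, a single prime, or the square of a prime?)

p is inert

d = -314 ≡ 2 (mod 4), so O_K = ℤ[√-314] and disc(K) = 4d = -1256.
disc(K) = -1256 is not divisible by 59; 59 is unramified.
Legendre symbol by Euler's criterion: (-314/59) ≡ (-314)^29 ≡ 58 (mod 59), i.e. (-314/59) = -1.
(-314/59) = -1, so 59 is inert.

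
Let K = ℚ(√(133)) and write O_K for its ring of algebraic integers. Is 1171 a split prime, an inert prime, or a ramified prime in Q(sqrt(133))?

Since 133 ≡ 1 mod 4, the ring of integers is ℤ[(1+√133)/2] with discriminant 133.
1171 ∤ 133, so 1171 is unramified.
Legendre symbol by Euler's criterion: (133/1171) ≡ 133^585 ≡ 1170 (mod 1171), i.e. (133/1171) = -1.
d is a non-residue mod p, hence 1171 remains inert in O_K.

p is inert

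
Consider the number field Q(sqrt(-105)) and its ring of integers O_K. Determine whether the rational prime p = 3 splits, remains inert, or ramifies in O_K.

ramified — (3) = 𝔭²

Since -105 ≢ 1 mod 4, the ring of integers is ℤ[√-105] with discriminant 4·(-105) = -420.
3 divides disc(K) = -420, so 3 ramifies.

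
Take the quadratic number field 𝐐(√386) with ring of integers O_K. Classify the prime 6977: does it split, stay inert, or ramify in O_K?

386 mod 4 = 2, hence disc K = 4·386 = 1544 and O_K = ℤ[√386].
Since gcd(6977, 1544) = 1 the prime 6977 does not ramify.
Euler's criterion: 386^3488 mod 6977 = 6976. Thus (386|6977) = -1.
Legendre symbol -1 ⇒ 6977 is inert.

p is inert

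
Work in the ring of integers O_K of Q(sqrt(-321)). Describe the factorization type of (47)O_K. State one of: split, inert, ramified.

Since -321 ≢ 1 mod 4, the ring of integers is ℤ[√-321] with discriminant 4·(-321) = -1284.
47 ∤ -1284, so 47 is unramified.
Legendre symbol by Euler's criterion: (-321/47) ≡ (-321)^23 ≡ 1 (mod 47), i.e. (-321/47) = 1.
Legendre symbol 1 ⇒ 47 is split.

splits completely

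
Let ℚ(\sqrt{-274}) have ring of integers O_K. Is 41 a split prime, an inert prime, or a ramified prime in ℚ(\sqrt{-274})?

remains prime (inert)

-274 mod 4 = 2, hence disc K = 4·(-274) = -1096 and O_K = ℤ[√-274].
Since gcd(41, -1096) = 1 the prime 41 does not ramify.
Compute (-274/41) via Euler: 13^((41-1)/2) mod 41 = 40, so (-274/41) = -1.
(-274/41) = -1, so 41 is inert.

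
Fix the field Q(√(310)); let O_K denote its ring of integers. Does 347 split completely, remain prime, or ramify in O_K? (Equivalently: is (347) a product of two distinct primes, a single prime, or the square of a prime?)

d = 310 ≡ 2 (mod 4), so O_K = ℤ[√310] and disc(K) = 4d = 1240.
Since gcd(347, 1240) = 1 the prime 347 does not ramify.
(310/347) = 310^173 mod 347 = 1, giving Legendre symbol 1.
d is a quadratic residue mod p, hence 347 splits in O_K.

splits completely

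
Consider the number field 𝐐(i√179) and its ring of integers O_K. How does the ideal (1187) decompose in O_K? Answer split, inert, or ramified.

d = -179 ≡ 1 (mod 4), so O_K = ℤ[(1+√-179)/2] and disc(K) = d = -179.
disc(K) = -179 is not divisible by 1187; 1187 is unramified.
Compute (-179/1187) via Euler: 1008^((1187-1)/2) mod 1187 = 1186, so (-179/1187) = -1.
d is a non-residue mod p, hence 1187 remains inert in O_K.

inert — (1187) stays prime in O_K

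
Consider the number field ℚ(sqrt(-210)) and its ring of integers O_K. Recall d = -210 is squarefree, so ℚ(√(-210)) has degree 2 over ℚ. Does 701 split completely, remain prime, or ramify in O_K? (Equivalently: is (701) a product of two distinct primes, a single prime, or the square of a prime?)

701 splits in O_K

Since -210 ≢ 1 mod 4, the ring of integers is ℤ[√-210] with discriminant 4·(-210) = -840.
701 ∤ -840, so 701 is unramified.
Euler's criterion: (-210)^350 mod 701 = 1. Thus (-210|701) = 1.
d is a quadratic residue mod p, hence 701 splits in O_K.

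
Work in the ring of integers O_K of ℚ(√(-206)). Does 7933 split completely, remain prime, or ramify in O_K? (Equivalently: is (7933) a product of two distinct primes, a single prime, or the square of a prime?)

p is inert

-206 mod 4 = 2, hence disc K = 4·(-206) = -824 and O_K = ℤ[√-206].
7933 ∤ -824, so 7933 is unramified.
Compute (-206/7933) via Euler: 7727^((7933-1)/2) mod 7933 = 7932, so (-206/7933) = -1.
d is a non-residue mod p, hence 7933 remains inert in O_K.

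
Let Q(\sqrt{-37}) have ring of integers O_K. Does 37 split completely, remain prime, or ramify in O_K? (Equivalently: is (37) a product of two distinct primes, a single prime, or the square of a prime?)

-37 mod 4 = 3, hence disc K = 4·(-37) = -148 and O_K = ℤ[√-37].
disc(K) = -148 = 37·(-4), so p = 37 is ramified.

ramified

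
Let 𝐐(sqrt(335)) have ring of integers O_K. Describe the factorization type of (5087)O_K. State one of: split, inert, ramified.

splits completely

335 mod 4 = 3, hence disc K = 4·335 = 1340 and O_K = ℤ[√335].
5087 ∤ 1340, so 5087 is unramified.
Euler's criterion: 335^2543 mod 5087 = 1. Thus (335|5087) = 1.
Legendre symbol 1 ⇒ 5087 is split.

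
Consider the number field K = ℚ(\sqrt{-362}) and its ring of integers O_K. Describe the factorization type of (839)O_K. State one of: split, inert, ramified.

split — (839) = 𝔭₁𝔭₂ with 𝔭₁ ≠ 𝔭₂

-362 mod 4 = 2, hence disc K = 4·(-362) = -1448 and O_K = ℤ[√-362].
Since gcd(839, -1448) = 1 the prime 839 does not ramify.
Compute (-362/839) via Euler: 477^((839-1)/2) mod 839 = 1, so (-362/839) = 1.
(-362/839) = 1, so 839 splits.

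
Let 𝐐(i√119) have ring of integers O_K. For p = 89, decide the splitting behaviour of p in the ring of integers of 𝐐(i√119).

-119 mod 4 = 1, hence disc K = -119 and O_K = ℤ[(1+√-119)/2].
89 ∤ -119, so 89 is unramified.
Legendre symbol by Euler's criterion: (-119/89) ≡ (-119)^44 ≡ 88 (mod 89), i.e. (-119/89) = -1.
d is a non-residue mod p, hence 89 remains inert in O_K.

inert — (89) stays prime in O_K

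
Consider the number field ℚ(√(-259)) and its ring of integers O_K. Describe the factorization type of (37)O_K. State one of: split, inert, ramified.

-259 mod 4 = 1, hence disc K = -259 and O_K = ℤ[(1+√-259)/2].
disc(K) = -259 = 37·(-7), so p = 37 is ramified.

37 is ramified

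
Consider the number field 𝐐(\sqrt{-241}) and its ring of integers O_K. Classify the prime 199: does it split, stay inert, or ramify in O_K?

-241 mod 4 = 3, hence disc K = 4·(-241) = -964 and O_K = ℤ[√-241].
disc(K) = -964 is not divisible by 199; 199 is unramified.
Euler's criterion: (-241)^99 mod 199 = 1. Thus (-241|199) = 1.
(-241/199) = 1, so 199 splits.

199 splits in O_K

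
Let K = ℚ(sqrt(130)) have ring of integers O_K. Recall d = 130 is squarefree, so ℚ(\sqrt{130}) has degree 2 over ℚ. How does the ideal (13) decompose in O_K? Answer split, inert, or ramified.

ramified — (13) = 𝔭²

d = 130 ≡ 2 (mod 4), so O_K = ℤ[√130] and disc(K) = 4d = 520.
13 divides disc(K) = 520, so 13 ramifies.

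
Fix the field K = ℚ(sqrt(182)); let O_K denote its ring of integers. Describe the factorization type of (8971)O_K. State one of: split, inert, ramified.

splits completely

Since 182 ≢ 1 mod 4, the ring of integers is ℤ[√182] with discriminant 4·182 = 728.
8971 ∤ 728, so 8971 is unramified.
Legendre symbol by Euler's criterion: (182/8971) ≡ 182^4485 ≡ 1 (mod 8971), i.e. (182/8971) = 1.
Legendre symbol 1 ⇒ 8971 is split.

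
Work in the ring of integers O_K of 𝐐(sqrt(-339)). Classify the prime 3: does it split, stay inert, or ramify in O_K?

Since -339 ≡ 1 mod 4, the ring of integers is ℤ[(1+√-339)/2] with discriminant -339.
3 divides disc(K) = -339, so 3 ramifies.

3 is ramified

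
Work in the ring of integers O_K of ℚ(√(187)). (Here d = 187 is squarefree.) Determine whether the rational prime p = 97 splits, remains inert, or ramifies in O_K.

inert

187 mod 4 = 3, hence disc K = 4·187 = 748 and O_K = ℤ[√187].
Since gcd(97, 748) = 1 the prime 97 does not ramify.
(187/97) = 90^48 mod 97 = 96, giving Legendre symbol -1.
Legendre symbol -1 ⇒ 97 is inert.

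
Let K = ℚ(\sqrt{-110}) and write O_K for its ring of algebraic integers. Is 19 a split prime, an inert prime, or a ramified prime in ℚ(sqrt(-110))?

split

d = -110 ≡ 2 (mod 4), so O_K = ℤ[√-110] and disc(K) = 4d = -440.
Since gcd(19, -440) = 1 the prime 19 does not ramify.
(-110/19) = 4^9 mod 19 = 1, giving Legendre symbol 1.
Legendre symbol 1 ⇒ 19 is split.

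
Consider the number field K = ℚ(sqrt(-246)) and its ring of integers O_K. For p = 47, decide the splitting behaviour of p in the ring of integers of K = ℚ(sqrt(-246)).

p splits

d = -246 ≡ 2 (mod 4), so O_K = ℤ[√-246] and disc(K) = 4d = -984.
Since gcd(47, -984) = 1 the prime 47 does not ramify.
Euler's criterion: (-246)^23 mod 47 = 1. Thus (-246|47) = 1.
Legendre symbol 1 ⇒ 47 is split.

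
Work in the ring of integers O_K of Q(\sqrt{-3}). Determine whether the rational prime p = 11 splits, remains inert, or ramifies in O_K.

inert — (11) stays prime in O_K

d = -3 ≡ 1 (mod 4), so O_K = ℤ[(1+√-3)/2] and disc(K) = d = -3.
11 ∤ -3, so 11 is unramified.
Euler's criterion: (-3)^5 mod 11 = 10. Thus (-3|11) = -1.
d is a non-residue mod p, hence 11 remains inert in O_K.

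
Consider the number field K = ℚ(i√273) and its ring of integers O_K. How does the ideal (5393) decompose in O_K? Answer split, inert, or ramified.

d = -273 ≡ 3 (mod 4), so O_K = ℤ[√-273] and disc(K) = 4d = -1092.
Since gcd(5393, -1092) = 1 the prime 5393 does not ramify.
Compute (-273/5393) via Euler: 5120^((5393-1)/2) mod 5393 = 5392, so (-273/5393) = -1.
Legendre symbol -1 ⇒ 5393 is inert.

inert — (5393) stays prime in O_K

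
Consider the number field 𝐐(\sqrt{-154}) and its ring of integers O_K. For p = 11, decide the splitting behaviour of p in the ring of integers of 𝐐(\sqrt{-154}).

-154 mod 4 = 2, hence disc K = 4·(-154) = -616 and O_K = ℤ[√-154].
Ramification test: 11 | -616. The prime 11 ramifies in K.

p ramifies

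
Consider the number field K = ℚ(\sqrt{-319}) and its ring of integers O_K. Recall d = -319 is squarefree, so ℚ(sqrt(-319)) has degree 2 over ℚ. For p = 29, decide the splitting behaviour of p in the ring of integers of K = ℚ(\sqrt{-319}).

29 is ramified

-319 mod 4 = 1, hence disc K = -319 and O_K = ℤ[(1+√-319)/2].
disc(K) = -319 = 29·(-11), so p = 29 is ramified.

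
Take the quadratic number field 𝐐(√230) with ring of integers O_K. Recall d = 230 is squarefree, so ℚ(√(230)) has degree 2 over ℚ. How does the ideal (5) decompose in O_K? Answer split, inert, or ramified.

230 mod 4 = 2, hence disc K = 4·230 = 920 and O_K = ℤ[√230].
5 divides disc(K) = 920, so 5 ramifies.

ramified — (5) = 𝔭²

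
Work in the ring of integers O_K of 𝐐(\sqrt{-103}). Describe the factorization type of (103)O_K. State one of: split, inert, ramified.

p ramifies

Since -103 ≡ 1 mod 4, the ring of integers is ℤ[(1+√-103)/2] with discriminant -103.
103 divides disc(K) = -103, so 103 ramifies.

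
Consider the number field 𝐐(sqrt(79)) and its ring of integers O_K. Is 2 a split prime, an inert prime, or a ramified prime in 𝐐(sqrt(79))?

p ramifies

79 mod 4 = 3, hence disc K = 4·79 = 316 and O_K = ℤ[√79].
2 divides disc(K) = 316, so 2 ramifies.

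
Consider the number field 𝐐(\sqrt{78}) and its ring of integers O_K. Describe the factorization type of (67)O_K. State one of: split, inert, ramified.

78 mod 4 = 2, hence disc K = 4·78 = 312 and O_K = ℤ[√78].
67 ∤ 312, so 67 is unramified.
Legendre symbol by Euler's criterion: (78/67) ≡ 78^33 ≡ 66 (mod 67), i.e. (78/67) = -1.
d is a non-residue mod p, hence 67 remains inert in O_K.

inert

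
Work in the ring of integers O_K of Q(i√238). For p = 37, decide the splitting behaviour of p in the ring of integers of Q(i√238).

p splits

d = -238 ≡ 2 (mod 4), so O_K = ℤ[√-238] and disc(K) = 4d = -952.
disc(K) = -952 is not divisible by 37; 37 is unramified.
Compute (-238/37) via Euler: 21^((37-1)/2) mod 37 = 1, so (-238/37) = 1.
(-238/37) = 1, so 37 splits.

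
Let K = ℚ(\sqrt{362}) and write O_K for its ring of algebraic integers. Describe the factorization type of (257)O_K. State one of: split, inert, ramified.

remains prime (inert)

d = 362 ≡ 2 (mod 4), so O_K = ℤ[√362] and disc(K) = 4d = 1448.
disc(K) = 1448 is not divisible by 257; 257 is unramified.
Euler's criterion: 362^128 mod 257 = 256. Thus (362|257) = -1.
(362/257) = -1, so 257 is inert.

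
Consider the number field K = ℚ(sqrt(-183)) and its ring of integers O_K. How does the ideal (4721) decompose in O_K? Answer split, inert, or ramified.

p splits

Since -183 ≡ 1 mod 4, the ring of integers is ℤ[(1+√-183)/2] with discriminant -183.
Since gcd(4721, -183) = 1 the prime 4721 does not ramify.
Legendre symbol by Euler's criterion: (-183/4721) ≡ (-183)^2360 ≡ 1 (mod 4721), i.e. (-183/4721) = 1.
d is a quadratic residue mod p, hence 4721 splits in O_K.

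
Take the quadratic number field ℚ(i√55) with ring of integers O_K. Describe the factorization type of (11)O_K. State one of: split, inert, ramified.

ramifies in O_K

-55 mod 4 = 1, hence disc K = -55 and O_K = ℤ[(1+√-55)/2].
Ramification test: 11 | -55. The prime 11 ramifies in K.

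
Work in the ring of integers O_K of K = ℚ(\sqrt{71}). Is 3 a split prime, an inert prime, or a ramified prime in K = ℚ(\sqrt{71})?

d = 71 ≡ 3 (mod 4), so O_K = ℤ[√71] and disc(K) = 4d = 284.
Since gcd(3, 284) = 1 the prime 3 does not ramify.
Compute (71/3) via Euler: 2^((3-1)/2) mod 3 = 2, so (71/3) = -1.
d is a non-residue mod p, hence 3 remains inert in O_K.

3 remains inert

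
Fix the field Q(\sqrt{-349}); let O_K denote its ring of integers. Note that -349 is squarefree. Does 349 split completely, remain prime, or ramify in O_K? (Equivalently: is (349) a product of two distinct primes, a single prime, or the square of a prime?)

-349 mod 4 = 3, hence disc K = 4·(-349) = -1396 and O_K = ℤ[√-349].
Ramification test: 349 | -1396. The prime 349 ramifies in K.

ramified — (349) = 𝔭²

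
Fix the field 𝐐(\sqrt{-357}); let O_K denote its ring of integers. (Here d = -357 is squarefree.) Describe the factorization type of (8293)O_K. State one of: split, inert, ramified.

splits completely

-357 mod 4 = 3, hence disc K = 4·(-357) = -1428 and O_K = ℤ[√-357].
8293 ∤ -1428, so 8293 is unramified.
Euler's criterion: (-357)^4146 mod 8293 = 1. Thus (-357|8293) = 1.
(-357/8293) = 1, so 8293 splits.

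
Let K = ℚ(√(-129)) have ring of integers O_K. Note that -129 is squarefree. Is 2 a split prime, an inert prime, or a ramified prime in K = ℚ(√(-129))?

-129 mod 4 = 3, hence disc K = 4·(-129) = -516 and O_K = ℤ[√-129].
disc(K) = -516 = 2·(-258), so p = 2 is ramified.

ramifies in O_K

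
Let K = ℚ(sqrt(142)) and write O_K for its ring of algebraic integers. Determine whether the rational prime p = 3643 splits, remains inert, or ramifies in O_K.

3643 remains inert

142 mod 4 = 2, hence disc K = 4·142 = 568 and O_K = ℤ[√142].
disc(K) = 568 is not divisible by 3643; 3643 is unramified.
Legendre symbol by Euler's criterion: (142/3643) ≡ 142^1821 ≡ 3642 (mod 3643), i.e. (142/3643) = -1.
(142/3643) = -1, so 3643 is inert.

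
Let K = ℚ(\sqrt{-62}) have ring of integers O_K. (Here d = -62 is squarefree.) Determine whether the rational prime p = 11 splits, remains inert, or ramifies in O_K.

-62 mod 4 = 2, hence disc K = 4·(-62) = -248 and O_K = ℤ[√-62].
Since gcd(11, -248) = 1 the prime 11 does not ramify.
Legendre symbol by Euler's criterion: (-62/11) ≡ (-62)^5 ≡ 1 (mod 11), i.e. (-62/11) = 1.
d is a quadratic residue mod p, hence 11 splits in O_K.

p splits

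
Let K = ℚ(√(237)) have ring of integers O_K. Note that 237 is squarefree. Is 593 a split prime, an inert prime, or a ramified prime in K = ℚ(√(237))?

237 mod 4 = 1, hence disc K = 237 and O_K = ℤ[(1+√237)/2].
Since gcd(593, 237) = 1 the prime 593 does not ramify.
Compute (237/593) via Euler: 237^((593-1)/2) mod 593 = 592, so (237/593) = -1.
Legendre symbol -1 ⇒ 593 is inert.

inert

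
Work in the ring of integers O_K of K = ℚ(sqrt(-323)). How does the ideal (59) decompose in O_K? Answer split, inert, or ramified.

d = -323 ≡ 1 (mod 4), so O_K = ℤ[(1+√-323)/2] and disc(K) = d = -323.
disc(K) = -323 is not divisible by 59; 59 is unramified.
Euler's criterion: (-323)^29 mod 59 = 58. Thus (-323|59) = -1.
(-323/59) = -1, so 59 is inert.

inert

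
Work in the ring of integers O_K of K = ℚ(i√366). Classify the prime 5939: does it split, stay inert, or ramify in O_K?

Since -366 ≢ 1 mod 4, the ring of integers is ℤ[√-366] with discriminant 4·(-366) = -1464.
disc(K) = -1464 is not divisible by 5939; 5939 is unramified.
Legendre symbol by Euler's criterion: (-366/5939) ≡ (-366)^2969 ≡ 1 (mod 5939), i.e. (-366/5939) = 1.
d is a quadratic residue mod p, hence 5939 splits in O_K.

p splits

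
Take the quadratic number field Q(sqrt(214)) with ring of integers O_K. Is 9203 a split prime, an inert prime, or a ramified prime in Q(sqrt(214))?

d = 214 ≡ 2 (mod 4), so O_K = ℤ[√214] and disc(K) = 4d = 856.
disc(K) = 856 is not divisible by 9203; 9203 is unramified.
Euler's criterion: 214^4601 mod 9203 = 1. Thus (214|9203) = 1.
d is a quadratic residue mod p, hence 9203 splits in O_K.

9203 splits in O_K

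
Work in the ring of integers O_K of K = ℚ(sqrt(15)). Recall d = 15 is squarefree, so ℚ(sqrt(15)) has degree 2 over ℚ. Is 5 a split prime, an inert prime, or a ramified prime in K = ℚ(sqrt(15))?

d = 15 ≡ 3 (mod 4), so O_K = ℤ[√15] and disc(K) = 4d = 60.
Ramification test: 5 | 60. The prime 5 ramifies in K.

p ramifies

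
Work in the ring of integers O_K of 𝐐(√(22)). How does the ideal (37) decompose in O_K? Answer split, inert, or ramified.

22 mod 4 = 2, hence disc K = 4·22 = 88 and O_K = ℤ[√22].
37 ∤ 88, so 37 is unramified.
(22/37) = 22^18 mod 37 = 36, giving Legendre symbol -1.
d is a non-residue mod p, hence 37 remains inert in O_K.

inert — (37) stays prime in O_K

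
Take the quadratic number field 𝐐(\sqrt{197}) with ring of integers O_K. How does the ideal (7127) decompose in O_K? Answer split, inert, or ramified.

p is inert

d = 197 ≡ 1 (mod 4), so O_K = ℤ[(1+√197)/2] and disc(K) = d = 197.
7127 ∤ 197, so 7127 is unramified.
Compute (197/7127) via Euler: 197^((7127-1)/2) mod 7127 = 7126, so (197/7127) = -1.
Legendre symbol -1 ⇒ 7127 is inert.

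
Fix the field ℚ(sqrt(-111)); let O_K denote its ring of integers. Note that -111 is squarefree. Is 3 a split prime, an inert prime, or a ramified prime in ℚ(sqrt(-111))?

ramified

Since -111 ≡ 1 mod 4, the ring of integers is ℤ[(1+√-111)/2] with discriminant -111.
disc(K) = -111 = 3·(-37), so p = 3 is ramified.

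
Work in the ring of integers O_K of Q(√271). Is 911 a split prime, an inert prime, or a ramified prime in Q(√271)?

Since 271 ≢ 1 mod 4, the ring of integers is ℤ[√271] with discriminant 4·271 = 1084.
911 ∤ 1084, so 911 is unramified.
Legendre symbol by Euler's criterion: (271/911) ≡ 271^455 ≡ 910 (mod 911), i.e. (271/911) = -1.
Legendre symbol -1 ⇒ 911 is inert.

911 remains inert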